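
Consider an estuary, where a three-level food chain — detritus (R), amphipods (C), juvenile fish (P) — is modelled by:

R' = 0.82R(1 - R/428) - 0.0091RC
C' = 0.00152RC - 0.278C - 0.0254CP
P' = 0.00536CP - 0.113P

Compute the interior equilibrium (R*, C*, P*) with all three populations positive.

R* ≈ 328, C* ≈ 21.1, P* ≈ 8.68

From dP/dt = 0: 0.00536C* = 0.113, so C* = 21.1.
From dR/dt = 0: 0.82(1 - R*/428) = 0.0091·21.1, giving R* = 428·(1 - 0.234) = 328.
From dC/dt = 0: 0.00152·328 - 0.278 = 0.0254P*, so P* = 0.22/0.0254 = 8.68.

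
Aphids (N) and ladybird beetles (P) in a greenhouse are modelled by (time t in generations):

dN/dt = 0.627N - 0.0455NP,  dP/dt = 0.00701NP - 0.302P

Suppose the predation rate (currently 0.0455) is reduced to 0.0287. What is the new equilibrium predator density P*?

At the interior fixed point, setting dN/dt = 0 with N > 0 fixes P* = (prey growth rate)/(NP coefficient) — independent of the other coefficients.
With the change, P* = 0.627/0.0287 = 21.8; it rises from 13.8.

P* ≈ 21.8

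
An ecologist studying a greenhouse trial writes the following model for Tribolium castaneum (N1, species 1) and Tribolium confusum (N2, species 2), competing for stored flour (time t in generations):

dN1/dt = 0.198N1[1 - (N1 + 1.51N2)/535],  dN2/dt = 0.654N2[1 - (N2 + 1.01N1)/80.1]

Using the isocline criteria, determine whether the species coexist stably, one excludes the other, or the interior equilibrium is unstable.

species 1 excludes species 2

Compare the nullcline intercepts: K1/α12 = 535/1.51 = 354 > K2 = 80.1; K2/α21 = 80.1/1.01 = 79.3 < K1 = 535.
Since the inequalities point opposite ways, species 1 can invade but species 2 cannot.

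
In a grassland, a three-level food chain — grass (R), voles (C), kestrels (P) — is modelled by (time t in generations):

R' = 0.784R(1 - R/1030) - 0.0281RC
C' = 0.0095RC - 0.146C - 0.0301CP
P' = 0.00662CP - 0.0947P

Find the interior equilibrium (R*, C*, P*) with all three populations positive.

R* ≈ 502, C* ≈ 14.3, P* ≈ 154

From dP/dt = 0: 0.00662C* = 0.0947, so C* = 14.3.
From dR/dt = 0: 0.784(1 - R*/1030) = 0.0281·14.3, giving R* = 1030·(1 - 0.513) = 502.
From dC/dt = 0: 0.0095·502 - 0.146 = 0.0301P*, so P* = 4.62/0.0301 = 154.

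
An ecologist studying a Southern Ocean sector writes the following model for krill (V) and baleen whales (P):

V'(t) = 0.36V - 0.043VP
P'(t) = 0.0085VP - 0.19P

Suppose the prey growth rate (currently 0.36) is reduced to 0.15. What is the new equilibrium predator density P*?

At the interior fixed point, setting dV/dt = 0 with V > 0 fixes P* = (prey growth rate)/(VP coefficient) — independent of the other coefficients.
With the change, P* = 0.15/0.043 = 3.49; it falls from 8.37.

P* ≈ 3.49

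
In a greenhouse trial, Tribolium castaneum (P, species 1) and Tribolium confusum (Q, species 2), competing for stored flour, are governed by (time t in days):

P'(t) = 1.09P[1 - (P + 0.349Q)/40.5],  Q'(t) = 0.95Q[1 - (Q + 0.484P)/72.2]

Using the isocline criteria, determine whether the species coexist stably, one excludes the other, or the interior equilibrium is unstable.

Compare the nullcline intercepts: K1/α12 = 40.5/0.349 = 116 > K2 = 72.2; K2/α21 = 72.2/0.484 = 149 > K1 = 40.5.
Since both inequalities hold, each species can invade when rare, so the interior equilibrium is stable.

stable coexistence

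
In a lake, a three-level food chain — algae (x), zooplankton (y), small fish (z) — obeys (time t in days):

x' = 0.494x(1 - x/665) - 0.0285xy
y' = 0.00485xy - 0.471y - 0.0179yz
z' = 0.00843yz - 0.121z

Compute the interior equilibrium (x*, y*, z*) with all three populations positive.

x* ≈ 114, y* ≈ 14.4, z* ≈ 4.66

From dz/dt = 0: 0.00843y* = 0.121, so y* = 14.4.
From dx/dt = 0: 0.494(1 - x*/665) = 0.0285·14.4, giving x* = 665·(1 - 0.828) = 114.
From dy/dt = 0: 0.00485·114 - 0.471 = 0.0179z*, so z* = 0.0835/0.0179 = 4.66.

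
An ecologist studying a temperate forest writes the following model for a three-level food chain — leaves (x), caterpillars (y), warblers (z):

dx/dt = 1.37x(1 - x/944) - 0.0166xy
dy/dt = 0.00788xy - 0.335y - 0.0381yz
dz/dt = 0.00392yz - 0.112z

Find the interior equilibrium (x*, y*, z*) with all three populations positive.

From dz/dt = 0: 0.00392y* = 0.112, so y* = 28.6.
From dx/dt = 0: 1.37(1 - x*/944) = 0.0166·28.6, giving x* = 944·(1 - 0.346) = 617.
From dy/dt = 0: 0.00788·617 - 0.335 = 0.0381z*, so z* = 4.53/0.0381 = 119.

x* ≈ 617, y* ≈ 28.6, z* ≈ 119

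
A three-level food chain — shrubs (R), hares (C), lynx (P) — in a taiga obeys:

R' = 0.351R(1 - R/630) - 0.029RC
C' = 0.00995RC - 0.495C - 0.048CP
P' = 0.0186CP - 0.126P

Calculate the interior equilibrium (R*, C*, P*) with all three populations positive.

R* ≈ 277, C* ≈ 6.77, P* ≈ 47.2

From dP/dt = 0: 0.0186C* = 0.126, so C* = 6.77.
From dR/dt = 0: 0.351(1 - R*/630) = 0.029·6.77, giving R* = 630·(1 - 0.56) = 277.
From dC/dt = 0: 0.00995·277 - 0.495 = 0.048P*, so P* = 2.27/0.048 = 47.2.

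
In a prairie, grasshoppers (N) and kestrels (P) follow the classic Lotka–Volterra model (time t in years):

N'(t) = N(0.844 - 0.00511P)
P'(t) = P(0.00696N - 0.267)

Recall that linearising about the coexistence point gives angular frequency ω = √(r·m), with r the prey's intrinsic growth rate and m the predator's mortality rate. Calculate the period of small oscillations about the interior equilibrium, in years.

Here r = 0.844 and m = 0.267, so r·m = 0.225.
ω = √0.225 = 0.475 per year, hence T = 2π/ω ≈ 13.2 years.

T ≈ 13.2 years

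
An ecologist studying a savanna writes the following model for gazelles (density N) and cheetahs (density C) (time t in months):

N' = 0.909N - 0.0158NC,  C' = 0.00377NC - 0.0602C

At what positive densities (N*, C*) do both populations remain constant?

Set dC/dt = 0 with C > 0: 0.00377N - 0.0602 = 0, so N* = 0.0602/0.00377 = 16.
Set dN/dt = 0 with N > 0: 0.909 - 0.0158C = 0, so C* = 0.909/0.0158 = 57.5.

N* ≈ 16, C* ≈ 57.5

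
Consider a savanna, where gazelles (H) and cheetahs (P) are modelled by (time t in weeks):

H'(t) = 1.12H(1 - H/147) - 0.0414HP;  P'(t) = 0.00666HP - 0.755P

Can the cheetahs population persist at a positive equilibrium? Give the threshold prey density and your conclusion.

Threshold H = 113; K > 113, so yes, the predator persists.

The predator equation gives dP/dt > 0 only when H > 0.755/0.00666 = 113.
Without the predator, H → K = 147. Since 147 > 113, the predator can invade and persist.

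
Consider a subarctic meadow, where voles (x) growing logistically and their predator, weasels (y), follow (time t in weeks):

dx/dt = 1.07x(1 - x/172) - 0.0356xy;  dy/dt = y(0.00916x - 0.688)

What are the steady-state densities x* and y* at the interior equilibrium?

From dy/dt = 0 with y > 0: 0.00916x* = 0.688, so x* = 75.1.
Substitute into dx/dt = 0: 1.07(1 - 75.1/172) = 0.0356y*.
The bracket is 0.563, giving y* = 0.603/0.0356 = 16.9.

x* ≈ 75.1, y* ≈ 16.9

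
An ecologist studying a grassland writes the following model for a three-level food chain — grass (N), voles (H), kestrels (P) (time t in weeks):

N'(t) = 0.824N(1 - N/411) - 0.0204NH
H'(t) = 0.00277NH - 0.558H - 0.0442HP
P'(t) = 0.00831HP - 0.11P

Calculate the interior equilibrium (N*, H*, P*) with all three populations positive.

N* ≈ 276, H* ≈ 13.2, P* ≈ 4.69

From dP/dt = 0: 0.00831H* = 0.11, so H* = 13.2.
From dN/dt = 0: 0.824(1 - N*/411) = 0.0204·13.2, giving N* = 411·(1 - 0.328) = 276.
From dH/dt = 0: 0.00277·276 - 0.558 = 0.0442P*, so P* = 0.207/0.0442 = 4.69.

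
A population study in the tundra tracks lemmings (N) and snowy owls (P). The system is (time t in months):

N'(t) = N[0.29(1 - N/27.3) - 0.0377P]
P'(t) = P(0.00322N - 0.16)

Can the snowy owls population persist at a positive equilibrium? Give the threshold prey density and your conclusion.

The predator equation gives dP/dt > 0 only when N > 0.16/0.00322 = 49.7.
Without the predator, N → K = 27.3. Since 27.3 < 49.7, the predator cannot invade.

Threshold N = 49.7; K < 49.7, so no, the predator goes extinct.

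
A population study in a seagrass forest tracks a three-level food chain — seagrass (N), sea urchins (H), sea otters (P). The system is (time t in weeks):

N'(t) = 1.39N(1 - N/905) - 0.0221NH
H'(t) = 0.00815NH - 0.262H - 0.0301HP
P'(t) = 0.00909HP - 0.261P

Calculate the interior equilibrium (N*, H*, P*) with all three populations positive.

From dP/dt = 0: 0.00909H* = 0.261, so H* = 28.7.
From dN/dt = 0: 1.39(1 - N*/905) = 0.0221·28.7, giving N* = 905·(1 - 0.457) = 492.
From dH/dt = 0: 0.00815·492 - 0.262 = 0.0301P*, so P* = 3.75/0.0301 = 124.

N* ≈ 492, H* ≈ 28.7, P* ≈ 124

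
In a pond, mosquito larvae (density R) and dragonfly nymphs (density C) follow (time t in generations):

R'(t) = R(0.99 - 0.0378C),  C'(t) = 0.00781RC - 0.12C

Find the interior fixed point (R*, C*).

Set dC/dt = 0 with C > 0: 0.00781R - 0.12 = 0, so R* = 0.12/0.00781 = 15.4.
Set dR/dt = 0 with R > 0: 0.99 - 0.0378C = 0, so C* = 0.99/0.0378 = 26.2.

R* ≈ 15.4, C* ≈ 26.2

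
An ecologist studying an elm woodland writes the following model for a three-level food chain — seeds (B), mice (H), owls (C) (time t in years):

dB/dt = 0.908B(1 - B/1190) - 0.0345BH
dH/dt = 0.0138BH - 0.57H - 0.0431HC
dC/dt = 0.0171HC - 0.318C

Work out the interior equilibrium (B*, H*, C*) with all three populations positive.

B* ≈ 349, H* ≈ 18.6, C* ≈ 98.6

From dC/dt = 0: 0.0171H* = 0.318, so H* = 18.6.
From dB/dt = 0: 0.908(1 - B*/1190) = 0.0345·18.6, giving B* = 1190·(1 - 0.707) = 349.
From dH/dt = 0: 0.0138·349 - 0.57 = 0.0431C*, so C* = 4.25/0.0431 = 98.6.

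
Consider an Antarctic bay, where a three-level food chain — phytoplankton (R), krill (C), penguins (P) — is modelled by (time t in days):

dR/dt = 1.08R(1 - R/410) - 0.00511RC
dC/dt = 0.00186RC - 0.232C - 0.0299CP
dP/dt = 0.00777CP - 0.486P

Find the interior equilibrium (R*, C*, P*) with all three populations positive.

From dP/dt = 0: 0.00777C* = 0.486, so C* = 62.5.
From dR/dt = 0: 1.08(1 - R*/410) = 0.00511·62.5, giving R* = 410·(1 - 0.296) = 289.
From dC/dt = 0: 0.00186·289 - 0.232 = 0.0299P*, so P* = 0.305/0.0299 = 10.2.

R* ≈ 289, C* ≈ 62.5, P* ≈ 10.2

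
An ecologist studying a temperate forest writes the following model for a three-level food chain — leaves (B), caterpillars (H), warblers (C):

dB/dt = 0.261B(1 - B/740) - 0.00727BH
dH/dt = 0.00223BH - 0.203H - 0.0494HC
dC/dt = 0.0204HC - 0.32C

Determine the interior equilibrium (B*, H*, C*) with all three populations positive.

B* ≈ 417, H* ≈ 15.7, C* ≈ 14.7

From dC/dt = 0: 0.0204H* = 0.32, so H* = 15.7.
From dB/dt = 0: 0.261(1 - B*/740) = 0.00727·15.7, giving B* = 740·(1 - 0.437) = 417.
From dH/dt = 0: 0.00223·417 - 0.203 = 0.0494C*, so C* = 0.726/0.0494 = 14.7.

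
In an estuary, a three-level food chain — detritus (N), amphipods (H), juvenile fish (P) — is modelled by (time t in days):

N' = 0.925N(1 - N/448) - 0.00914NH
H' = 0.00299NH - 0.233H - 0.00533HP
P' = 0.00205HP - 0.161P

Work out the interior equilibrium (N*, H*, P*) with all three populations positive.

From dP/dt = 0: 0.00205H* = 0.161, so H* = 78.5.
From dN/dt = 0: 0.925(1 - N*/448) = 0.00914·78.5, giving N* = 448·(1 - 0.776) = 100.
From dH/dt = 0: 0.00299·100 - 0.233 = 0.00533P*, so P* = 0.067/0.00533 = 12.6.

N* ≈ 100, H* ≈ 78.5, P* ≈ 12.6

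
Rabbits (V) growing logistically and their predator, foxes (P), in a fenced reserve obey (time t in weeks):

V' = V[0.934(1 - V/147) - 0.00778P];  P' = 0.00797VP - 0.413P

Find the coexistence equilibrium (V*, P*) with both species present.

From dP/dt = 0 with P > 0: 0.00797V* = 0.413, so V* = 51.8.
Substitute into dV/dt = 0: 0.934(1 - 51.8/147) = 0.00778P*.
The bracket is 0.647, giving P* = 0.605/0.00778 = 77.7.

V* ≈ 51.8, P* ≈ 77.7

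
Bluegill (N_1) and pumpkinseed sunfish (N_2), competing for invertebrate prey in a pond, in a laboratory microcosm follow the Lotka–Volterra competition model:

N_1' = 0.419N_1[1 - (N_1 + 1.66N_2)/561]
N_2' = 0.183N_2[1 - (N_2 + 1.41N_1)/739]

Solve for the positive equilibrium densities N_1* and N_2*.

N_1* ≈ 497, N_2* ≈ 38.8

Setting both brackets to zero gives the nullclines N_1 + 1.66N_2 = 561 and 1.41N_1 + N_2 = 739.
Substituting N_2 = 739 - 1.41N_1 into the first: N_1(1 - 1.66·1.41) = 561 - 1.66·739.
So N_1* = -666/-1.34 = 497, and then N_2* = 739 - 1.41·497 = 38.8.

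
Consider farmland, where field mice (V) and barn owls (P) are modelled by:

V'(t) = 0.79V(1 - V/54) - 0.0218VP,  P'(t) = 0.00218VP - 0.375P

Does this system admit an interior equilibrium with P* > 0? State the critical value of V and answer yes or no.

Threshold V = 172; K < 172, so no, the predator goes extinct.

The predator equation gives dP/dt > 0 only when V > 0.375/0.00218 = 172.
Without the predator, V → K = 54. Since 54 < 172, the predator cannot invade.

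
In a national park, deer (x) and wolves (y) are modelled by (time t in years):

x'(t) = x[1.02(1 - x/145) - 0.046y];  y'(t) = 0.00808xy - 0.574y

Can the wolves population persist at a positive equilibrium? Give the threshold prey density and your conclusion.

The predator equation gives dy/dt > 0 only when x > 0.574/0.00808 = 71.
Without the predator, x → K = 145. Since 145 > 71, the predator can invade and persist.

Threshold x = 71; K > 71, so yes, the predator persists.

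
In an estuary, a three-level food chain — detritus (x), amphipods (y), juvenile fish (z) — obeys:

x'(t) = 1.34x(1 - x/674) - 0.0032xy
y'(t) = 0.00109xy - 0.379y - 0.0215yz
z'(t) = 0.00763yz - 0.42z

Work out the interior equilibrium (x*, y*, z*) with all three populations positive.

x* ≈ 585, y* ≈ 55, z* ≈ 12.1

From dz/dt = 0: 0.00763y* = 0.42, so y* = 55.
From dx/dt = 0: 1.34(1 - x*/674) = 0.0032·55, giving x* = 674·(1 - 0.131) = 585.
From dy/dt = 0: 0.00109·585 - 0.379 = 0.0215z*, so z* = 0.259/0.0215 = 12.1.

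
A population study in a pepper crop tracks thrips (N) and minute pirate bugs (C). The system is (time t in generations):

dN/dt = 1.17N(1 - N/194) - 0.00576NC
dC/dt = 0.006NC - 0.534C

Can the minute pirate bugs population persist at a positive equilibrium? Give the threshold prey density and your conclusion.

The predator equation gives dC/dt > 0 only when N > 0.534/0.006 = 89.
Without the predator, N → K = 194. Since 194 > 89, the predator can invade and persist.

Threshold N = 89; K > 89, so yes, the predator persists.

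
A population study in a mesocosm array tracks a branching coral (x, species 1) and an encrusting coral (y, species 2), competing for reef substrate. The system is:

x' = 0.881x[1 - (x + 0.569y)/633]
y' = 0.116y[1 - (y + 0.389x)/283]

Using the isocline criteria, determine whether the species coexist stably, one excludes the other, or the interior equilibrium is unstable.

stable coexistence

Compare the nullcline intercepts: K1/α12 = 633/0.569 = 1110 > K2 = 283; K2/α21 = 283/0.389 = 728 > K1 = 633.
Since both inequalities hold, each species can invade when rare, so the interior equilibrium is stable.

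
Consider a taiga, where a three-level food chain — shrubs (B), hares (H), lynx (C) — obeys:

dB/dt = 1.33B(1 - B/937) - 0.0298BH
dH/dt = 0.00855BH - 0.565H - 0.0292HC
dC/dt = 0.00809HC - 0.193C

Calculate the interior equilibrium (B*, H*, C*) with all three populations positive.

B* ≈ 436, H* ≈ 23.9, C* ≈ 108

From dC/dt = 0: 0.00809H* = 0.193, so H* = 23.9.
From dB/dt = 0: 1.33(1 - B*/937) = 0.0298·23.9, giving B* = 937·(1 - 0.535) = 436.
From dH/dt = 0: 0.00855·436 - 0.565 = 0.0292C*, so C* = 3.16/0.0292 = 108.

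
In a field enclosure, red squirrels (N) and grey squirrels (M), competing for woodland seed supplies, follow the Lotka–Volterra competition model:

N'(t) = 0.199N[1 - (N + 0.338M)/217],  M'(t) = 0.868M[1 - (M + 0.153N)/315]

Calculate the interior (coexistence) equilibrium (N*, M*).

Setting both brackets to zero gives the nullclines N + 0.338M = 217 and 0.153N + M = 315.
Substituting M = 315 - 0.153N into the first: N(1 - 0.338·0.153) = 217 - 0.338·315.
So N* = 111/0.948 = 117, and then M* = 315 - 0.153·117 = 297.

N* ≈ 117, M* ≈ 297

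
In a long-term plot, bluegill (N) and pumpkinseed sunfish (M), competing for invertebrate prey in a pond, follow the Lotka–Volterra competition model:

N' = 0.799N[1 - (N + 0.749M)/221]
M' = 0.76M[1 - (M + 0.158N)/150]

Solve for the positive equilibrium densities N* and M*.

Setting both brackets to zero gives the nullclines N + 0.749M = 221 and 0.158N + M = 150.
Substituting M = 150 - 0.158N into the first: N(1 - 0.749·0.158) = 221 - 0.749·150.
So N* = 109/0.882 = 123, and then M* = 150 - 0.158·123 = 131.

N* ≈ 123, M* ≈ 131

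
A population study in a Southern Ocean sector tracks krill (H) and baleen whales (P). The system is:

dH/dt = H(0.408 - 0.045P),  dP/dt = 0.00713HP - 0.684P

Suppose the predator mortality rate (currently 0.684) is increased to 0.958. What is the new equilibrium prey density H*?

At the interior fixed point, setting dP/dt = 0 with P > 0 fixes H* = (predator death rate)/(HP coefficient) — independent of the other coefficients.
With the change, H* = 0.958/0.00713 = 134; it rises from 95.9.

H* ≈ 134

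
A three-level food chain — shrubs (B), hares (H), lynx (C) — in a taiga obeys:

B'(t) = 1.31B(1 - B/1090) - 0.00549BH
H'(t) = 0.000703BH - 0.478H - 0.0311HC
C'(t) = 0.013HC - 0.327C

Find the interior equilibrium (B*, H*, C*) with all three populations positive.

From dC/dt = 0: 0.013H* = 0.327, so H* = 25.2.
From dB/dt = 0: 1.31(1 - B*/1090) = 0.00549·25.2, giving B* = 1090·(1 - 0.105) = 975.
From dH/dt = 0: 0.000703·975 - 0.478 = 0.0311C*, so C* = 0.207/0.0311 = 6.67.

B* ≈ 975, H* ≈ 25.2, C* ≈ 6.67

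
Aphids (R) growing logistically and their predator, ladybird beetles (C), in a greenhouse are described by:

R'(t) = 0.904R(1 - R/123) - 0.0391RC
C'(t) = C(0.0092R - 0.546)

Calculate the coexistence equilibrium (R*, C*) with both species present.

R* ≈ 59.3, C* ≈ 12

From dC/dt = 0 with C > 0: 0.0092R* = 0.546, so R* = 59.3.
Substitute into dR/dt = 0: 0.904(1 - 59.3/123) = 0.0391C*.
The bracket is 0.517, giving C* = 0.468/0.0391 = 12.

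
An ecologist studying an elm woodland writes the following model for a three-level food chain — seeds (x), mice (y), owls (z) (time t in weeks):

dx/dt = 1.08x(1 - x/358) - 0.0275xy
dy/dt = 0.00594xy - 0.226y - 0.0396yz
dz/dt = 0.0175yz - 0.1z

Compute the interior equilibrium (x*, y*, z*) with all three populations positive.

x* ≈ 306, y* ≈ 5.71, z* ≈ 40.2

From dz/dt = 0: 0.0175y* = 0.1, so y* = 5.71.
From dx/dt = 0: 1.08(1 - x*/358) = 0.0275·5.71, giving x* = 358·(1 - 0.146) = 306.
From dy/dt = 0: 0.00594·306 - 0.226 = 0.0396z*, so z* = 1.59/0.0396 = 40.2.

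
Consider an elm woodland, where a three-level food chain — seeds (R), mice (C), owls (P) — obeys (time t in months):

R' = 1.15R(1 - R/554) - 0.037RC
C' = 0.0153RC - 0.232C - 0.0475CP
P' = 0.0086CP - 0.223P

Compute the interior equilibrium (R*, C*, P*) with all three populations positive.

R* ≈ 91.8, C* ≈ 25.9, P* ≈ 24.7

From dP/dt = 0: 0.0086C* = 0.223, so C* = 25.9.
From dR/dt = 0: 1.15(1 - R*/554) = 0.037·25.9, giving R* = 554·(1 - 0.834) = 91.8.
From dC/dt = 0: 0.0153·91.8 - 0.232 = 0.0475P*, so P* = 1.17/0.0475 = 24.7.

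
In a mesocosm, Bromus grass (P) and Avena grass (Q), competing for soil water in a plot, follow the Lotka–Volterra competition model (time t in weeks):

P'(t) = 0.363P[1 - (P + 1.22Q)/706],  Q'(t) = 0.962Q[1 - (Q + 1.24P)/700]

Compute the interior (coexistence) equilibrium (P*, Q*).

Setting both brackets to zero gives the nullclines P + 1.22Q = 706 and 1.24P + Q = 700.
Substituting Q = 700 - 1.24P into the first: P(1 - 1.22·1.24) = 706 - 1.22·700.
So P* = -148/-0.513 = 289, and then Q* = 700 - 1.24·289 = 342.

P* ≈ 289, Q* ≈ 342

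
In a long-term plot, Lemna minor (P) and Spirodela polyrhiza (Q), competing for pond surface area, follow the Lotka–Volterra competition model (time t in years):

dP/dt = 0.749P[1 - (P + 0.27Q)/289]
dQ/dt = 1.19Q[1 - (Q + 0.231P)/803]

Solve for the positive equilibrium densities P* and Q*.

P* ≈ 77, Q* ≈ 785

Setting both brackets to zero gives the nullclines P + 0.27Q = 289 and 0.231P + Q = 803.
Substituting Q = 803 - 0.231P into the first: P(1 - 0.27·0.231) = 289 - 0.27·803.
So P* = 72.2/0.938 = 77, and then Q* = 803 - 0.231·77 = 785.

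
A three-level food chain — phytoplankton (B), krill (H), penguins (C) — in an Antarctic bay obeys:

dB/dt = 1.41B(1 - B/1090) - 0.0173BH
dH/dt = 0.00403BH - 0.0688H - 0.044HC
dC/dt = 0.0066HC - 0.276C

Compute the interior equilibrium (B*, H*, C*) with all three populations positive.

From dC/dt = 0: 0.0066H* = 0.276, so H* = 41.8.
From dB/dt = 0: 1.41(1 - B*/1090) = 0.0173·41.8, giving B* = 1090·(1 - 0.513) = 531.
From dH/dt = 0: 0.00403·531 - 0.0688 = 0.044C*, so C* = 2.07/0.044 = 47.

B* ≈ 531, H* ≈ 41.8, C* ≈ 47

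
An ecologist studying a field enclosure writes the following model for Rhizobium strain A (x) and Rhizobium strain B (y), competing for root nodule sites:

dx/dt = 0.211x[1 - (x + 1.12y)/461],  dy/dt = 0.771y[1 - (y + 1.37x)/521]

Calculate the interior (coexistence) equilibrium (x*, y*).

Setting both brackets to zero gives the nullclines x + 1.12y = 461 and 1.37x + y = 521.
Substituting y = 521 - 1.37x into the first: x(1 - 1.12·1.37) = 461 - 1.12·521.
So x* = -123/-0.534 = 229, and then y* = 521 - 1.37·229 = 207.

x* ≈ 229, y* ≈ 207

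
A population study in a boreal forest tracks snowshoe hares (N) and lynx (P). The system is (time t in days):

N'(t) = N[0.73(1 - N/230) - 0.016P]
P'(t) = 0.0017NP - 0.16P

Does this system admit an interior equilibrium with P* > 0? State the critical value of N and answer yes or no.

Threshold N = 94.1; K > 94.1, so yes, the predator persists.

The predator equation gives dP/dt > 0 only when N > 0.16/0.0017 = 94.1.
Without the predator, N → K = 230. Since 230 > 94.1, the predator can invade and persist.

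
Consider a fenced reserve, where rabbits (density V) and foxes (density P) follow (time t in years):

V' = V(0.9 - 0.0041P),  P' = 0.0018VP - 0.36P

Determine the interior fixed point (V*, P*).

Set dP/dt = 0 with P > 0: 0.0018V - 0.36 = 0, so V* = 0.36/0.0018 = 200.
Set dV/dt = 0 with V > 0: 0.9 - 0.0041P = 0, so P* = 0.9/0.0041 = 220.

V* ≈ 200, P* ≈ 220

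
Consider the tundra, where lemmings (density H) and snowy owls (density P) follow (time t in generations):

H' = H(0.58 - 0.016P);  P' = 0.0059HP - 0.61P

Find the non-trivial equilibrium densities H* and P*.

H* ≈ 103, P* ≈ 36.2

Set dP/dt = 0 with P > 0: 0.0059H - 0.61 = 0, so H* = 0.61/0.0059 = 103.
Set dH/dt = 0 with H > 0: 0.58 - 0.016P = 0, so P* = 0.58/0.016 = 36.2.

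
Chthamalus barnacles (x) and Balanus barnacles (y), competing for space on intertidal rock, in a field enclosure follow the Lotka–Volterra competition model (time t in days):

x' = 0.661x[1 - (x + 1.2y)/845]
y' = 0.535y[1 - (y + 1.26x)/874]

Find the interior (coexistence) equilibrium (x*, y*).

x* ≈ 398, y* ≈ 372

Setting both brackets to zero gives the nullclines x + 1.2y = 845 and 1.26x + y = 874.
Substituting y = 874 - 1.26x into the first: x(1 - 1.2·1.26) = 845 - 1.2·874.
So x* = -204/-0.512 = 398, and then y* = 874 - 1.26·398 = 372.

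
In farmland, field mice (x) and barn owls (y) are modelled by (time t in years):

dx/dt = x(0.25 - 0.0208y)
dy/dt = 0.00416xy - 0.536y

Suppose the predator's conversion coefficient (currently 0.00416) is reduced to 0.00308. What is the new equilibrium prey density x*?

At the interior fixed point, setting dy/dt = 0 with y > 0 fixes x* = (predator death rate)/(xy coefficient) — independent of the other coefficients.
With the change, x* = 0.536/0.00308 = 174; it rises from 129.

x* ≈ 174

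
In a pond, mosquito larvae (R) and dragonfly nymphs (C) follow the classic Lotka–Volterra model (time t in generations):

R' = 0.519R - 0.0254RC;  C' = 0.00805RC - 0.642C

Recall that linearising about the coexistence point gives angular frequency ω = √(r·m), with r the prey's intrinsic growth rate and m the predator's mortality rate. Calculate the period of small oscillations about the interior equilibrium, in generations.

T ≈ 10.9 generations

Here r = 0.519 and m = 0.642, so r·m = 0.333.
ω = √0.333 = 0.577 per generation, hence T = 2π/ω ≈ 10.9 generations.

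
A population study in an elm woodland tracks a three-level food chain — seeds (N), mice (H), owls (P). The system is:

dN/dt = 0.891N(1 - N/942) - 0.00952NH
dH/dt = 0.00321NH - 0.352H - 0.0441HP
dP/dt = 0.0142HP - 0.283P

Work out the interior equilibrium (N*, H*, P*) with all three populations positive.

From dP/dt = 0: 0.0142H* = 0.283, so H* = 19.9.
From dN/dt = 0: 0.891(1 - N*/942) = 0.00952·19.9, giving N* = 942·(1 - 0.213) = 741.
From dH/dt = 0: 0.00321·741 - 0.352 = 0.0441P*, so P* = 2.03/0.0441 = 46.

N* ≈ 741, H* ≈ 19.9, P* ≈ 46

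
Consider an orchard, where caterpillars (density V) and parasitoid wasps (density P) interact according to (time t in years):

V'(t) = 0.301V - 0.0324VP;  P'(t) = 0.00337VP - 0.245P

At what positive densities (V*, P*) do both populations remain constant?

Set dP/dt = 0 with P > 0: 0.00337V - 0.245 = 0, so V* = 0.245/0.00337 = 72.7.
Set dV/dt = 0 with V > 0: 0.301 - 0.0324P = 0, so P* = 0.301/0.0324 = 9.29.

V* ≈ 72.7, P* ≈ 9.29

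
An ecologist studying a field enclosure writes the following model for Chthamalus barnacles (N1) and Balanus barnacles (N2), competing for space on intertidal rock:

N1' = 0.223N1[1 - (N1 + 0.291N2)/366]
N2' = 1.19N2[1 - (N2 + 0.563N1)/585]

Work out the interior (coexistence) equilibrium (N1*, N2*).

N1* ≈ 234, N2* ≈ 453

Setting both brackets to zero gives the nullclines N1 + 0.291N2 = 366 and 0.563N1 + N2 = 585.
Substituting N2 = 585 - 0.563N1 into the first: N1(1 - 0.291·0.563) = 366 - 0.291·585.
So N1* = 196/0.836 = 234, and then N2* = 585 - 0.563·234 = 453.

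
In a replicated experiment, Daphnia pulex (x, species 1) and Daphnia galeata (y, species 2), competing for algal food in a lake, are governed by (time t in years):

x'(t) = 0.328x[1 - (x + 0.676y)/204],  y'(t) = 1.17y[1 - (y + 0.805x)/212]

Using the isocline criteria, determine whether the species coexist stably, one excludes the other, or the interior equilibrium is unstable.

Compare the nullcline intercepts: K1/α12 = 204/0.676 = 302 > K2 = 212; K2/α21 = 212/0.805 = 263 > K1 = 204.
Since both inequalities hold, each species can invade when rare, so the interior equilibrium is stable.

stable coexistence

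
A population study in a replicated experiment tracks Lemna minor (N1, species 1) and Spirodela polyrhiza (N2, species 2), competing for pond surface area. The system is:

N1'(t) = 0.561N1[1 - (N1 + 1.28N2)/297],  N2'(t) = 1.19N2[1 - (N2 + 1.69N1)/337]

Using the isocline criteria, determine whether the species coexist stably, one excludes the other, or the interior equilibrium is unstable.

Compare the nullcline intercepts: K1/α12 = 297/1.28 = 232 < K2 = 337; K2/α21 = 337/1.69 = 199 < K1 = 297.
Since both are reversed, neither can invade when rare; the interior point is a saddle.

unstable coexistence (outcome depends on initial conditions)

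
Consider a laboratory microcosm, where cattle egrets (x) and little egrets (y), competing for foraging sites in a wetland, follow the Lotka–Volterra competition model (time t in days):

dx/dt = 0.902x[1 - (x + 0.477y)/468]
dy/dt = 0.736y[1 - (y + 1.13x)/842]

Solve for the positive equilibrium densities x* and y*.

x* ≈ 144, y* ≈ 679

Setting both brackets to zero gives the nullclines x + 0.477y = 468 and 1.13x + y = 842.
Substituting y = 842 - 1.13x into the first: x(1 - 0.477·1.13) = 468 - 0.477·842.
So x* = 66.4/0.461 = 144, and then y* = 842 - 1.13·144 = 679.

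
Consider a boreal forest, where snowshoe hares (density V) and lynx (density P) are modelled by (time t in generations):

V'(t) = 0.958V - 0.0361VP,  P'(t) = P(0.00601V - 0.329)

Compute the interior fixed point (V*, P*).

Set dP/dt = 0 with P > 0: 0.00601V - 0.329 = 0, so V* = 0.329/0.00601 = 54.7.
Set dV/dt = 0 with V > 0: 0.958 - 0.0361P = 0, so P* = 0.958/0.0361 = 26.5.

V* ≈ 54.7, P* ≈ 26.5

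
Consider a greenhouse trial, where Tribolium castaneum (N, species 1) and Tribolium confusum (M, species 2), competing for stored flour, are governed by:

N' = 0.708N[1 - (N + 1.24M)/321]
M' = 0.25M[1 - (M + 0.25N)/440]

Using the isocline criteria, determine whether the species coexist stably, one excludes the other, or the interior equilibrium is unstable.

species 2 excludes species 1

Compare the nullcline intercepts: K1/α12 = 321/1.24 = 259 < K2 = 440; K2/α21 = 440/0.25 = 1760 > K1 = 321.
Since the inequalities point opposite ways, species 2 can invade but species 1 cannot.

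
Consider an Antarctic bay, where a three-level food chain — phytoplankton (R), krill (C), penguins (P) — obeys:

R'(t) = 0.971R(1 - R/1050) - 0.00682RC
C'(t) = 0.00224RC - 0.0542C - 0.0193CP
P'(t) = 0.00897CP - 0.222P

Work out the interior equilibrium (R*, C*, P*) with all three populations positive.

R* ≈ 867, C* ≈ 24.7, P* ≈ 97.9

From dP/dt = 0: 0.00897C* = 0.222, so C* = 24.7.
From dR/dt = 0: 0.971(1 - R*/1050) = 0.00682·24.7, giving R* = 1050·(1 - 0.174) = 867.
From dC/dt = 0: 0.00224·867 - 0.0542 = 0.0193P*, so P* = 1.89/0.0193 = 97.9.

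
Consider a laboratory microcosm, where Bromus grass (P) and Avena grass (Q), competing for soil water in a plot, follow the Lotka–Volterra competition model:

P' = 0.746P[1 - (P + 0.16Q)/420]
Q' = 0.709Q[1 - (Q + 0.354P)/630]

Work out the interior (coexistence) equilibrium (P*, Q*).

P* ≈ 338, Q* ≈ 510

Setting both brackets to zero gives the nullclines P + 0.16Q = 420 and 0.354P + Q = 630.
Substituting Q = 630 - 0.354P into the first: P(1 - 0.16·0.354) = 420 - 0.16·630.
So P* = 319/0.943 = 338, and then Q* = 630 - 0.354·338 = 510.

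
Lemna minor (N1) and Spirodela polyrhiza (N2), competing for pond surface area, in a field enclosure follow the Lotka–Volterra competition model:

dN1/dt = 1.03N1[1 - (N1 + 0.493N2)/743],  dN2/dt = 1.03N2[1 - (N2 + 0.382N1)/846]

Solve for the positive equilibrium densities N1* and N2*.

Setting both brackets to zero gives the nullclines N1 + 0.493N2 = 743 and 0.382N1 + N2 = 846.
Substituting N2 = 846 - 0.382N1 into the first: N1(1 - 0.493·0.382) = 743 - 0.493·846.
So N1* = 326/0.812 = 402, and then N2* = 846 - 0.382·402 = 693.

N1* ≈ 402, N2* ≈ 693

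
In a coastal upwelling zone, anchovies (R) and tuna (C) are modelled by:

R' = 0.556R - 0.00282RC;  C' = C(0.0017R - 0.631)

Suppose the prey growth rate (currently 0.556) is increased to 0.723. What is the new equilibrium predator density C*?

At the interior fixed point, setting dR/dt = 0 with R > 0 fixes C* = (prey growth rate)/(RC coefficient) — independent of the other coefficients.
With the change, C* = 0.723/0.00282 = 256; it rises from 197.

C* ≈ 256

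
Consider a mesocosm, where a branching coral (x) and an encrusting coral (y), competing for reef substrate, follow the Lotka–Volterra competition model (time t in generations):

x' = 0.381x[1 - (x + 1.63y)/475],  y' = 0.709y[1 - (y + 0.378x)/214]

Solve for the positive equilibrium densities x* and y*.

Setting both brackets to zero gives the nullclines x + 1.63y = 475 and 0.378x + y = 214.
Substituting y = 214 - 0.378x into the first: x(1 - 1.63·0.378) = 475 - 1.63·214.
So x* = 126/0.384 = 329, and then y* = 214 - 0.378·329 = 89.7.

x* ≈ 329, y* ≈ 89.7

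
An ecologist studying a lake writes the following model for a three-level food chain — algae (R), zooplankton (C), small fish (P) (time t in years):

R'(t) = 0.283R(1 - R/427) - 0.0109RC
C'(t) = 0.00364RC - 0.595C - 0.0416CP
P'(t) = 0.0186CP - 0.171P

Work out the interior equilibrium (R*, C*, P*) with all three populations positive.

From dP/dt = 0: 0.0186C* = 0.171, so C* = 9.19.
From dR/dt = 0: 0.283(1 - R*/427) = 0.0109·9.19, giving R* = 427·(1 - 0.354) = 276.
From dC/dt = 0: 0.00364·276 - 0.595 = 0.0416P*, so P* = 0.409/0.0416 = 9.83.

R* ≈ 276, C* ≈ 9.19, P* ≈ 9.83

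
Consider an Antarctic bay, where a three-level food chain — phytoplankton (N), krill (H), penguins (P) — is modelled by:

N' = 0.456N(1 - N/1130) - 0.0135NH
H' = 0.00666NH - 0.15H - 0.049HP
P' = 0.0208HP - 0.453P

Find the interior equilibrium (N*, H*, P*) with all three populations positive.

From dP/dt = 0: 0.0208H* = 0.453, so H* = 21.8.
From dN/dt = 0: 0.456(1 - N*/1130) = 0.0135·21.8, giving N* = 1130·(1 - 0.645) = 401.
From dH/dt = 0: 0.00666·401 - 0.15 = 0.049P*, so P* = 2.52/0.049 = 51.5.

N* ≈ 401, H* ≈ 21.8, P* ≈ 51.5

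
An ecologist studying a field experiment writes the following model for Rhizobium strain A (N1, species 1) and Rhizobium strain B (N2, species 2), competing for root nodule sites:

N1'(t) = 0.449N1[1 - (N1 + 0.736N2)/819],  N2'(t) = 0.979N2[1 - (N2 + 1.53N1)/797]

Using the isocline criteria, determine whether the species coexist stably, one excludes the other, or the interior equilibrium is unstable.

species 1 excludes species 2

Compare the nullcline intercepts: K1/α12 = 819/0.736 = 1110 > K2 = 797; K2/α21 = 797/1.53 = 521 < K1 = 819.
Since the inequalities point opposite ways, species 1 can invade but species 2 cannot.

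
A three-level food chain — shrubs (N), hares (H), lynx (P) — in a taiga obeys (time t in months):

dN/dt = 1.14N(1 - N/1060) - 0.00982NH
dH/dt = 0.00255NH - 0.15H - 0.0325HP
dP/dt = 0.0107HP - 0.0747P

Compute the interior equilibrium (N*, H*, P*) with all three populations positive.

From dP/dt = 0: 0.0107H* = 0.0747, so H* = 6.98.
From dN/dt = 0: 1.14(1 - N*/1060) = 0.00982·6.98, giving N* = 1060·(1 - 0.0601) = 996.
From dH/dt = 0: 0.00255·996 - 0.15 = 0.0325P*, so P* = 2.39/0.0325 = 73.6.

N* ≈ 996, H* ≈ 6.98, P* ≈ 73.6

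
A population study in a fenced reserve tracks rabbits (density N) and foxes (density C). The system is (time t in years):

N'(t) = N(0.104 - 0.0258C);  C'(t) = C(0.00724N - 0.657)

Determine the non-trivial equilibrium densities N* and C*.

Set dC/dt = 0 with C > 0: 0.00724N - 0.657 = 0, so N* = 0.657/0.00724 = 90.7.
Set dN/dt = 0 with N > 0: 0.104 - 0.0258C = 0, so C* = 0.104/0.0258 = 4.03.

N* ≈ 90.7, C* ≈ 4.03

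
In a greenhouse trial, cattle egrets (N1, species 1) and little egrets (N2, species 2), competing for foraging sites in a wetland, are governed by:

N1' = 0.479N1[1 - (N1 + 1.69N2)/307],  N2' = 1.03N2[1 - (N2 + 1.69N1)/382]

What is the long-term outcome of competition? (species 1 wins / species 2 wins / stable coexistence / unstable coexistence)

unstable coexistence (outcome depends on initial conditions)

Compare the nullcline intercepts: K1/α12 = 307/1.69 = 182 < K2 = 382; K2/α21 = 382/1.69 = 226 < K1 = 307.
Since both are reversed, neither can invade when rare; the interior point is a saddle.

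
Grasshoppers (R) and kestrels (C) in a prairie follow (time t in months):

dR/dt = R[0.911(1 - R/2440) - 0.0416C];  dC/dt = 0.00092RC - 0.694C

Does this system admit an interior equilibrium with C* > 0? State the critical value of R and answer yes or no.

The predator equation gives dC/dt > 0 only when R > 0.694/0.00092 = 754.
Without the predator, R → K = 2440. Since 2440 > 754, the predator can invade and persist.

Threshold R = 754; K > 754, so yes, the predator persists.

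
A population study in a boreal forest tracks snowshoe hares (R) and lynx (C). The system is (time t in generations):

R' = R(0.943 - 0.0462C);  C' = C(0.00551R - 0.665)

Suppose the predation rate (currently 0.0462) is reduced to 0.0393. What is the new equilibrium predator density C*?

At the interior fixed point, setting dR/dt = 0 with R > 0 fixes C* = (prey growth rate)/(RC coefficient) — independent of the other coefficients.
With the change, C* = 0.943/0.0393 = 24; it rises from 20.4.

C* ≈ 24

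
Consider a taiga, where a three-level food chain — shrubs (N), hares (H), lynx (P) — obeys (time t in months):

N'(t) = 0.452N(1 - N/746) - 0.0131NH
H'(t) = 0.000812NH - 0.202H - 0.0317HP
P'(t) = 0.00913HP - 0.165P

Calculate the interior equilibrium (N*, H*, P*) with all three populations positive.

N* ≈ 355, H* ≈ 18.1, P* ≈ 2.73

From dP/dt = 0: 0.00913H* = 0.165, so H* = 18.1.
From dN/dt = 0: 0.452(1 - N*/746) = 0.0131·18.1, giving N* = 746·(1 - 0.524) = 355.
From dH/dt = 0: 0.000812·355 - 0.202 = 0.0317P*, so P* = 0.0865/0.0317 = 2.73.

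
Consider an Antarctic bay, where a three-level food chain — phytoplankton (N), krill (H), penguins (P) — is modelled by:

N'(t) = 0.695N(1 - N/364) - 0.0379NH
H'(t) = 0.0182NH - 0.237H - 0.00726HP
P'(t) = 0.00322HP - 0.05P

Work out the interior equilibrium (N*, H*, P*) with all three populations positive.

From dP/dt = 0: 0.00322H* = 0.05, so H* = 15.5.
From dN/dt = 0: 0.695(1 - N*/364) = 0.0379·15.5, giving N* = 364·(1 - 0.847) = 55.8.
From dH/dt = 0: 0.0182·55.8 - 0.237 = 0.00726P*, so P* = 0.778/0.00726 = 107.

N* ≈ 55.8, H* ≈ 15.5, P* ≈ 107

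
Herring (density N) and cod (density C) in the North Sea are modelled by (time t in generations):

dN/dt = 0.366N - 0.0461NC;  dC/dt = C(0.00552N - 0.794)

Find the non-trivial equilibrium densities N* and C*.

Set dC/dt = 0 with C > 0: 0.00552N - 0.794 = 0, so N* = 0.794/0.00552 = 144.
Set dN/dt = 0 with N > 0: 0.366 - 0.0461C = 0, so C* = 0.366/0.0461 = 7.94.

N* ≈ 144, C* ≈ 7.94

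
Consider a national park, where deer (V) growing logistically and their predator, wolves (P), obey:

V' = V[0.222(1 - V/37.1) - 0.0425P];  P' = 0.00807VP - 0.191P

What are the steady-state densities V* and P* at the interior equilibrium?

V* ≈ 23.7, P* ≈ 1.89

From dP/dt = 0 with P > 0: 0.00807V* = 0.191, so V* = 23.7.
Substitute into dV/dt = 0: 0.222(1 - 23.7/37.1) = 0.0425P*.
The bracket is 0.362, giving P* = 0.0804/0.0425 = 1.89.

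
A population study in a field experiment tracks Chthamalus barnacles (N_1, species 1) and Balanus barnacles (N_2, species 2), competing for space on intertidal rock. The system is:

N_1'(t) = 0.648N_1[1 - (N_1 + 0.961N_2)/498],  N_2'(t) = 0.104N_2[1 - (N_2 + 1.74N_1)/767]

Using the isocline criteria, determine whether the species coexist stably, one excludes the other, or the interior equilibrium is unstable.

unstable coexistence (outcome depends on initial conditions)

Compare the nullcline intercepts: K1/α12 = 498/0.961 = 518 < K2 = 767; K2/α21 = 767/1.74 = 441 < K1 = 498.
Since both are reversed, neither can invade when rare; the interior point is a saddle.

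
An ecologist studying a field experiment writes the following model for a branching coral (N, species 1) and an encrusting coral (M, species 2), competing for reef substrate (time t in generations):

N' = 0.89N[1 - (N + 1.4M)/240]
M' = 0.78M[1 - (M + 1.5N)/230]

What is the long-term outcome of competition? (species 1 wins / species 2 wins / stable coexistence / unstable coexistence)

unstable coexistence (outcome depends on initial conditions)

Compare the nullcline intercepts: K1/α12 = 240/1.4 = 171 < K2 = 230; K2/α21 = 230/1.5 = 153 < K1 = 240.
Since both are reversed, neither can invade when rare; the interior point is a saddle.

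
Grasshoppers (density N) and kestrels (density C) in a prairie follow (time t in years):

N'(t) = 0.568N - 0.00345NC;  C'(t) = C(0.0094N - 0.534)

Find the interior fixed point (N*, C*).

Set dC/dt = 0 with C > 0: 0.0094N - 0.534 = 0, so N* = 0.534/0.0094 = 56.8.
Set dN/dt = 0 with N > 0: 0.568 - 0.00345C = 0, so C* = 0.568/0.00345 = 165.

N* ≈ 56.8, C* ≈ 165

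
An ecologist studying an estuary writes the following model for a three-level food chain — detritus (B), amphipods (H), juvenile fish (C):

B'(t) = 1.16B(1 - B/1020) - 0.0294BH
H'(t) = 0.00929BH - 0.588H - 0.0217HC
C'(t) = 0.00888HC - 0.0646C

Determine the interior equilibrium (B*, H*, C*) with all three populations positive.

B* ≈ 832, H* ≈ 7.27, C* ≈ 329

From dC/dt = 0: 0.00888H* = 0.0646, so H* = 7.27.
From dB/dt = 0: 1.16(1 - B*/1020) = 0.0294·7.27, giving B* = 1020·(1 - 0.184) = 832.
From dH/dt = 0: 0.00929·832 - 0.588 = 0.0217C*, so C* = 7.14/0.0217 = 329.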